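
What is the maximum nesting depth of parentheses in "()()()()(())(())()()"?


Input: "()()()()(())(())()()"
Tracking depth:
  Position 0 '(': depth becomes 1
  Position 1 ')': depth becomes 0
  Position 2 '(': depth becomes 1
  Position 3 ')': depth becomes 0
  Position 4 '(': depth becomes 1
  Position 5 ')': depth becomes 0
  Position 6 '(': depth becomes 1
  Position 7 ')': depth becomes 0
  Position 8 '(': depth becomes 1
  Position 9 '(': depth becomes 2
  Position 10 ')': depth becomes 1
  Position 11 ')': depth becomes 0
  Position 12 '(': depth becomes 1
  Position 13 '(': depth becomes 2
  Position 14 ')': depth becomes 1
  Position 15 ')': depth becomes 0
  Position 16 '(': depth becomes 1
  Position 17 ')': depth becomes 0
  Position 18 '(': depth becomes 1
  Position 19 ')': depth becomes 0
Maximum depth reached: 2

2


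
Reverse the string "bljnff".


Input: bljnff
Reading characters right to left:
  Position 5: 'f'
  Position 4: 'f'
  Position 3: 'n'
  Position 2: 'j'
  Position 1: 'l'
  Position 0: 'b'
Reversed: ffnjlb

ffnjlb


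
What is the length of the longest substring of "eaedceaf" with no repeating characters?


Input: "eaedceaf"
Sliding window (track last position of each char):
  Position 0 ('e'): window [0,0] length 1 -- new best
  Position 1 ('a'): window [0,1] length 2 -- new best
  Position 2 ('e'): repeat (last at 0), move window start to 1
  Position 2 ('e'): window [1,2] length 2
  Position 3 ('d'): window [1,3] length 3 -- new best
  Position 4 ('c'): window [1,4] length 4 -- new best
  Position 5 ('e'): repeat (last at 2), move window start to 3
  Position 5 ('e'): window [3,5] length 3
  Position 6 ('a'): window [3,6] length 4
  Position 7 ('f'): window [3,7] length 5 -- new best
Longest substring with no repeats: "dceaf" with length 5

5


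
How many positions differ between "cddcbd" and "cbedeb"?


Comparing "cddcbd" and "cbedeb" position by position:
  Position 0: 'c' vs 'c' => same
  Position 1: 'd' vs 'b' => DIFFER
  Position 2: 'd' vs 'e' => DIFFER
  Position 3: 'c' vs 'd' => DIFFER
  Position 4: 'b' vs 'e' => DIFFER
  Position 5: 'd' vs 'b' => DIFFER
Positions that differ: 5

5


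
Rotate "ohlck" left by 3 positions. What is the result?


Input: "ohlck", rotate left by 3
First 3 characters: "ohl"
Remaining characters: "ck"
Concatenate remaining + first: "ck" + "ohl" = "ckohl"

ckohl


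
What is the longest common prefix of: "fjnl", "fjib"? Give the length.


Words: fjnl, fjib
  Position 0: all 'f' => match
  Position 1: all 'j' => match
  Position 2: ('n', 'i') => mismatch, stop
LCP = "fj" (length 2)

2


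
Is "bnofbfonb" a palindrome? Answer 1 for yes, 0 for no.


Input: bnofbfonb
Reversed: bnofbfonb
  Compare pos 0 ('b') with pos 8 ('b'): match
  Compare pos 1 ('n') with pos 7 ('n'): match
  Compare pos 2 ('o') with pos 6 ('o'): match
  Compare pos 3 ('f') with pos 5 ('f'): match
Result: palindrome

1


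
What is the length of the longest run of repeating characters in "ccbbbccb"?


Input: "ccbbbccb"
Scanning for longest run:
  Position 1 ('c'): continues run of 'c', length=2
  Position 2 ('b'): new char, reset run to 1
  Position 3 ('b'): continues run of 'b', length=2
  Position 4 ('b'): continues run of 'b', length=3
  Position 5 ('c'): new char, reset run to 1
  Position 6 ('c'): continues run of 'c', length=2
  Position 7 ('b'): new char, reset run to 1
Longest run: 'b' with length 3

3


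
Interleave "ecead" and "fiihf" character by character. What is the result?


Interleaving "ecead" and "fiihf":
  Position 0: 'e' from first, 'f' from second => "ef"
  Position 1: 'c' from first, 'i' from second => "ci"
  Position 2: 'e' from first, 'i' from second => "ei"
  Position 3: 'a' from first, 'h' from second => "ah"
  Position 4: 'd' from first, 'f' from second => "df"
Result: efcieiahdf

efcieiahdf


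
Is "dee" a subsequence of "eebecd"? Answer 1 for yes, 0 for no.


Check if "dee" is a subsequence of "eebecd"
Greedy scan:
  Position 0 ('e'): no match needed
  Position 1 ('e'): no match needed
  Position 2 ('b'): no match needed
  Position 3 ('e'): no match needed
  Position 4 ('c'): no match needed
  Position 5 ('d'): matches sub[0] = 'd'
Only matched 1/3 characters => not a subsequence

0


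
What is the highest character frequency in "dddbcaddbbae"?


Input: dddbcaddbbae
Character counts:
  'a': 2
  'b': 3
  'c': 1
  'd': 5
  'e': 1
Maximum frequency: 5

5


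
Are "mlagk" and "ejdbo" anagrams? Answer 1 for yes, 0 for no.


Strings: "mlagk", "ejdbo"
Sorted first:  agklm
Sorted second: bdejo
Differ at position 0: 'a' vs 'b' => not anagrams

0


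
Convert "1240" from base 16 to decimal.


Input: "1240" in base 16
Positional expansion:
  Digit '1' (value 1) x 16^3 = 4096
  Digit '2' (value 2) x 16^2 = 512
  Digit '4' (value 4) x 16^1 = 64
  Digit '0' (value 0) x 16^0 = 0
Sum = 4672

4672


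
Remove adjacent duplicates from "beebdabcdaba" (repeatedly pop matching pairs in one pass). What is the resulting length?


Input: beebdabcdaba
Stack-based adjacent duplicate removal:
  Read 'b': push. Stack: b
  Read 'e': push. Stack: be
  Read 'e': matches stack top 'e' => pop. Stack: b
  Read 'b': matches stack top 'b' => pop. Stack: (empty)
  Read 'd': push. Stack: d
  Read 'a': push. Stack: da
  Read 'b': push. Stack: dab
  Read 'c': push. Stack: dabc
  Read 'd': push. Stack: dabcd
  Read 'a': push. Stack: dabcda
  Read 'b': push. Stack: dabcdab
  Read 'a': push. Stack: dabcdaba
Final stack: "dabcdaba" (length 8)

8


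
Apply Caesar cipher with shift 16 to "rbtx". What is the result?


Caesar cipher: shift "rbtx" by 16
  'r' (pos 17) + 16 = pos 7 = 'h'
  'b' (pos 1) + 16 = pos 17 = 'r'
  't' (pos 19) + 16 = pos 9 = 'j'
  'x' (pos 23) + 16 = pos 13 = 'n'
Result: hrjn

hrjn


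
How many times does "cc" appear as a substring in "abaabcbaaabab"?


Searching for "cc" in "abaabcbaaabab"
Scanning each position:
  Position 0: "ab" => no
  Position 1: "ba" => no
  Position 2: "aa" => no
  Position 3: "ab" => no
  Position 4: "bc" => no
  Position 5: "cb" => no
  Position 6: "ba" => no
  Position 7: "aa" => no
  Position 8: "aa" => no
  Position 9: "ab" => no
  Position 10: "ba" => no
  Position 11: "ab" => no
Total occurrences: 0

0


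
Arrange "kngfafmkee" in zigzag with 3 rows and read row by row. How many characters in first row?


Zigzag "kngfafmkee" into 3 rows:
Placing characters:
  'k' => row 0
  'n' => row 1
  'g' => row 2
  'f' => row 1
  'a' => row 0
  'f' => row 1
  'm' => row 2
  'k' => row 1
  'e' => row 0
  'e' => row 1
Rows:
  Row 0: "kae"
  Row 1: "nffke"
  Row 2: "gm"
First row length: 3

3


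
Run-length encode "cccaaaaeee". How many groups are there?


Input: cccaaaaeee
Scanning for consecutive runs:
  Group 1: 'c' x 3 (positions 0-2)
  Group 2: 'a' x 4 (positions 3-6)
  Group 3: 'e' x 3 (positions 7-9)
Total groups: 3

3


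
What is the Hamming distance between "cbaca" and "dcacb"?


Comparing "cbaca" and "dcacb" position by position:
  Position 0: 'c' vs 'd' => differ
  Position 1: 'b' vs 'c' => differ
  Position 2: 'a' vs 'a' => same
  Position 3: 'c' vs 'c' => same
  Position 4: 'a' vs 'b' => differ
Total differences (Hamming distance): 3

3


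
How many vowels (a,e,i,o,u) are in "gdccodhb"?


Input: gdccodhb
Checking each character:
  'g' at position 0: consonant
  'd' at position 1: consonant
  'c' at position 2: consonant
  'c' at position 3: consonant
  'o' at position 4: vowel (running total: 1)
  'd' at position 5: consonant
  'h' at position 6: consonant
  'b' at position 7: consonant
Total vowels: 1

1


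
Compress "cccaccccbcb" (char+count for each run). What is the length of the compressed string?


Input: cccaccccbcb
Runs:
  'c' x 3 => "c3"
  'a' x 1 => "a1"
  'c' x 4 => "c4"
  'b' x 1 => "b1"
  'c' x 1 => "c1"
  'b' x 1 => "b1"
Compressed: "c3a1c4b1c1b1"
Compressed length: 12

12


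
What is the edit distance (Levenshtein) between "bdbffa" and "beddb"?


Computing edit distance: "bdbffa" -> "beddb"
DP table:
           b    e    d    d    b
      0    1    2    3    4    5
  b   1    0    1    2    3    4
  d   2    1    1    1    2    3
  b   3    2    2    2    2    2
  f   4    3    3    3    3    3
  f   5    4    4    4    4    4
  a   6    5    5    5    5    5
Edit distance = dp[6][5] = 5

5


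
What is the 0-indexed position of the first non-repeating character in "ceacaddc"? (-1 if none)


Input: ceacaddc
Character frequencies:
  'a': 2
  'c': 3
  'd': 2
  'e': 1
Scanning left to right for freq == 1:
  Position 0 ('c'): freq=3, skip
  Position 1 ('e'): unique! => answer = 1

1


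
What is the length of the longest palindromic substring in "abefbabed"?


Input: "abefbabed"
Checking substrings for palindromes:
  [4:7] "bab" (len 3) => palindrome
Longest palindromic substring: "bab" with length 3

3


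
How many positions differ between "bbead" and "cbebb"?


Comparing "bbead" and "cbebb" position by position:
  Position 0: 'b' vs 'c' => DIFFER
  Position 1: 'b' vs 'b' => same
  Position 2: 'e' vs 'e' => same
  Position 3: 'a' vs 'b' => DIFFER
  Position 4: 'd' vs 'b' => DIFFER
Positions that differ: 3

3


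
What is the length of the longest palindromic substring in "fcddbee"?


Input: "fcddbee"
Checking substrings for palindromes:
  [2:4] "dd" (len 2) => palindrome
  [5:7] "ee" (len 2) => palindrome
Longest palindromic substring: "dd" with length 2

2


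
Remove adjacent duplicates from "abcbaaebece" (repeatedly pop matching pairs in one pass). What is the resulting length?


Input: abcbaaebece
Stack-based adjacent duplicate removal:
  Read 'a': push. Stack: a
  Read 'b': push. Stack: ab
  Read 'c': push. Stack: abc
  Read 'b': push. Stack: abcb
  Read 'a': push. Stack: abcba
  Read 'a': matches stack top 'a' => pop. Stack: abcb
  Read 'e': push. Stack: abcbe
  Read 'b': push. Stack: abcbeb
  Read 'e': push. Stack: abcbebe
  Read 'c': push. Stack: abcbebec
  Read 'e': push. Stack: abcbebece
Final stack: "abcbebece" (length 9)

9


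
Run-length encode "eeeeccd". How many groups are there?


Input: eeeeccd
Scanning for consecutive runs:
  Group 1: 'e' x 4 (positions 0-3)
  Group 2: 'c' x 2 (positions 4-5)
  Group 3: 'd' x 1 (positions 6-6)
Total groups: 3

3


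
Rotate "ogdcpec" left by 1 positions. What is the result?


Input: "ogdcpec", rotate left by 1
First 1 characters: "o"
Remaining characters: "gdcpec"
Concatenate remaining + first: "gdcpec" + "o" = "gdcpeco"

gdcpeco


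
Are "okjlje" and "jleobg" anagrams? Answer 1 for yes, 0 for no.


Strings: "okjlje", "jleobg"
Sorted first:  ejjklo
Sorted second: begjlo
Differ at position 0: 'e' vs 'b' => not anagrams

0


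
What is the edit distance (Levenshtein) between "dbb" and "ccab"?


Computing edit distance: "dbb" -> "ccab"
DP table:
           c    c    a    b
      0    1    2    3    4
  d   1    1    2    3    4
  b   2    2    2    3    3
  b   3    3    3    3    3
Edit distance = dp[3][4] = 3

3


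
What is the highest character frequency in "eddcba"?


Input: eddcba
Character counts:
  'a': 1
  'b': 1
  'c': 1
  'd': 2
  'e': 1
Maximum frequency: 2

2


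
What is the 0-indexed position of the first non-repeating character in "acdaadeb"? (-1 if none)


Input: acdaadeb
Character frequencies:
  'a': 3
  'b': 1
  'c': 1
  'd': 2
  'e': 1
Scanning left to right for freq == 1:
  Position 0 ('a'): freq=3, skip
  Position 1 ('c'): unique! => answer = 1

1


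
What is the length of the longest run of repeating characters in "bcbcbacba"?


Input: "bcbcbacba"
Scanning for longest run:
  Position 1 ('c'): new char, reset run to 1
  Position 2 ('b'): new char, reset run to 1
  Position 3 ('c'): new char, reset run to 1
  Position 4 ('b'): new char, reset run to 1
  Position 5 ('a'): new char, reset run to 1
  Position 6 ('c'): new char, reset run to 1
  Position 7 ('b'): new char, reset run to 1
  Position 8 ('a'): new char, reset run to 1
Longest run: 'b' with length 1

1


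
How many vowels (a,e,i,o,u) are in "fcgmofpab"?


Input: fcgmofpab
Checking each character:
  'f' at position 0: consonant
  'c' at position 1: consonant
  'g' at position 2: consonant
  'm' at position 3: consonant
  'o' at position 4: vowel (running total: 1)
  'f' at position 5: consonant
  'p' at position 6: consonant
  'a' at position 7: vowel (running total: 2)
  'b' at position 8: consonant
Total vowels: 2

2


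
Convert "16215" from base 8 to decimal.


Input: "16215" in base 8
Positional expansion:
  Digit '1' (value 1) x 8^4 = 4096
  Digit '6' (value 6) x 8^3 = 3072
  Digit '2' (value 2) x 8^2 = 128
  Digit '1' (value 1) x 8^1 = 8
  Digit '5' (value 5) x 8^0 = 5
Sum = 7309

7309


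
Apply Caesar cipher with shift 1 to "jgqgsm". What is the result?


Caesar cipher: shift "jgqgsm" by 1
  'j' (pos 9) + 1 = pos 10 = 'k'
  'g' (pos 6) + 1 = pos 7 = 'h'
  'q' (pos 16) + 1 = pos 17 = 'r'
  'g' (pos 6) + 1 = pos 7 = 'h'
  's' (pos 18) + 1 = pos 19 = 't'
  'm' (pos 12) + 1 = pos 13 = 'n'
Result: khrhtn

khrhtn


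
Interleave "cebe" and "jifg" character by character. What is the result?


Interleaving "cebe" and "jifg":
  Position 0: 'c' from first, 'j' from second => "cj"
  Position 1: 'e' from first, 'i' from second => "ei"
  Position 2: 'b' from first, 'f' from second => "bf"
  Position 3: 'e' from first, 'g' from second => "eg"
Result: cjeibfeg

cjeibfeg


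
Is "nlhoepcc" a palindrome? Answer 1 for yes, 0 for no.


Input: nlhoepcc
Reversed: ccpeohln
  Compare pos 0 ('n') with pos 7 ('c'): MISMATCH
  Compare pos 1 ('l') with pos 6 ('c'): MISMATCH
  Compare pos 2 ('h') with pos 5 ('p'): MISMATCH
  Compare pos 3 ('o') with pos 4 ('e'): MISMATCH
Result: not a palindrome

0


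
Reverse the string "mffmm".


Input: mffmm
Reading characters right to left:
  Position 4: 'm'
  Position 3: 'm'
  Position 2: 'f'
  Position 1: 'f'
  Position 0: 'm'
Reversed: mmffm

mmffm


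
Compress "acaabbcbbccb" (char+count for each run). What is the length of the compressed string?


Input: acaabbcbbccb
Runs:
  'a' x 1 => "a1"
  'c' x 1 => "c1"
  'a' x 2 => "a2"
  'b' x 2 => "b2"
  'c' x 1 => "c1"
  'b' x 2 => "b2"
  'c' x 2 => "c2"
  'b' x 1 => "b1"
Compressed: "a1c1a2b2c1b2c2b1"
Compressed length: 16

16


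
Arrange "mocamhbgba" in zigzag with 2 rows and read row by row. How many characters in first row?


Zigzag "mocamhbgba" into 2 rows:
Placing characters:
  'm' => row 0
  'o' => row 1
  'c' => row 0
  'a' => row 1
  'm' => row 0
  'h' => row 1
  'b' => row 0
  'g' => row 1
  'b' => row 0
  'a' => row 1
Rows:
  Row 0: "mcmbb"
  Row 1: "oahga"
First row length: 5

5


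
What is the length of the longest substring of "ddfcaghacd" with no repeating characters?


Input: "ddfcaghacd"
Sliding window (track last position of each char):
  Position 0 ('d'): window [0,0] length 1 -- new best
  Position 1 ('d'): repeat (last at 0), move window start to 1
  Position 1 ('d'): window [1,1] length 1
  Position 2 ('f'): window [1,2] length 2 -- new best
  Position 3 ('c'): window [1,3] length 3 -- new best
  Position 4 ('a'): window [1,4] length 4 -- new best
  Position 5 ('g'): window [1,5] length 5 -- new best
  Position 6 ('h'): window [1,6] length 6 -- new best
  Position 7 ('a'): repeat (last at 4), move window start to 5
  Position 7 ('a'): window [5,7] length 3
  Position 8 ('c'): window [5,8] length 4
  Position 9 ('d'): window [5,9] length 5
Longest substring with no repeats: "dfcagh" with length 6

6


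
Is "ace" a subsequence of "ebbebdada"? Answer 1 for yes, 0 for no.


Check if "ace" is a subsequence of "ebbebdada"
Greedy scan:
  Position 0 ('e'): no match needed
  Position 1 ('b'): no match needed
  Position 2 ('b'): no match needed
  Position 3 ('e'): no match needed
  Position 4 ('b'): no match needed
  Position 5 ('d'): no match needed
  Position 6 ('a'): matches sub[0] = 'a'
  Position 7 ('d'): no match needed
  Position 8 ('a'): no match needed
Only matched 1/3 characters => not a subsequence

0


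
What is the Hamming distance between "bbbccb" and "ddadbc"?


Comparing "bbbccb" and "ddadbc" position by position:
  Position 0: 'b' vs 'd' => differ
  Position 1: 'b' vs 'd' => differ
  Position 2: 'b' vs 'a' => differ
  Position 3: 'c' vs 'd' => differ
  Position 4: 'c' vs 'b' => differ
  Position 5: 'b' vs 'c' => differ
Total differences (Hamming distance): 6

6


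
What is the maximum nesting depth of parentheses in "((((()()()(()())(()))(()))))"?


Input: "((((()()()(()())(()))(()))))"
Tracking depth:
  Position 0 '(': depth becomes 1
  Position 1 '(': depth becomes 2
  Position 2 '(': depth becomes 3
  Position 3 '(': depth becomes 4
  Position 4 '(': depth becomes 5
  Position 5 ')': depth becomes 4
  Position 6 '(': depth becomes 5
  Position 7 ')': depth becomes 4
  Position 8 '(': depth becomes 5
  Position 9 ')': depth becomes 4
  Position 10 '(': depth becomes 5
  Position 11 '(': depth becomes 6
  Position 12 ')': depth becomes 5
  Position 13 '(': depth becomes 6
  Position 14 ')': depth becomes 5
  Position 15 ')': depth becomes 4
  Position 16 '(': depth becomes 5
  Position 17 '(': depth becomes 6
  Position 18 ')': depth becomes 5
  Position 19 ')': depth becomes 4
  Position 20 ')': depth becomes 3
  Position 21 '(': depth becomes 4
  Position 22 '(': depth becomes 5
  Position 23 ')': depth becomes 4
  Position 24 ')': depth becomes 3
  Position 25 ')': depth becomes 2
  Position 26 ')': depth becomes 1
  Position 27 ')': depth becomes 0
Maximum depth reached: 6

6


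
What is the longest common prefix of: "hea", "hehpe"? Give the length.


Words: hea, hehpe
  Position 0: all 'h' => match
  Position 1: all 'e' => match
  Position 2: ('a', 'h') => mismatch, stop
LCP = "he" (length 2)

2


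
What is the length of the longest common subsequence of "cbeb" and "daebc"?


LCS of "cbeb" and "daebc"
DP table:
           d    a    e    b    c
      0    0    0    0    0    0
  c   0    0    0    0    0    1
  b   0    0    0    0    1    1
  e   0    0    0    1    1    1
  b   0    0    0    1    2    2
LCS length = dp[4][5] = 2

2


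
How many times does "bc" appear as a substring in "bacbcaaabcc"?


Searching for "bc" in "bacbcaaabcc"
Scanning each position:
  Position 0: "ba" => no
  Position 1: "ac" => no
  Position 2: "cb" => no
  Position 3: "bc" => MATCH
  Position 4: "ca" => no
  Position 5: "aa" => no
  Position 6: "aa" => no
  Position 7: "ab" => no
  Position 8: "bc" => MATCH
  Position 9: "cc" => no
Total occurrences: 2

2


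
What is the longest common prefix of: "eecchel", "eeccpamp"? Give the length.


Words: eecchel, eeccpamp
  Position 0: all 'e' => match
  Position 1: all 'e' => match
  Position 2: all 'c' => match
  Position 3: all 'c' => match
  Position 4: ('h', 'p') => mismatch, stop
LCP = "eecc" (length 4)

4


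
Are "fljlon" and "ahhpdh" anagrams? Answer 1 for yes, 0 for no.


Strings: "fljlon", "ahhpdh"
Sorted first:  fjllno
Sorted second: adhhhp
Differ at position 0: 'f' vs 'a' => not anagrams

0


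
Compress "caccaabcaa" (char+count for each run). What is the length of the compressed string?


Input: caccaabcaa
Runs:
  'c' x 1 => "c1"
  'a' x 1 => "a1"
  'c' x 2 => "c2"
  'a' x 2 => "a2"
  'b' x 1 => "b1"
  'c' x 1 => "c1"
  'a' x 2 => "a2"
Compressed: "c1a1c2a2b1c1a2"
Compressed length: 14

14


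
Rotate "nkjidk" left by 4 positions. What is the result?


Input: "nkjidk", rotate left by 4
First 4 characters: "nkji"
Remaining characters: "dk"
Concatenate remaining + first: "dk" + "nkji" = "dknkji"

dknkji


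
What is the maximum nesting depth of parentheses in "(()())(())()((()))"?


Input: "(()())(())()((()))"
Tracking depth:
  Position 0 '(': depth becomes 1
  Position 1 '(': depth becomes 2
  Position 2 ')': depth becomes 1
  Position 3 '(': depth becomes 2
  Position 4 ')': depth becomes 1
  Position 5 ')': depth becomes 0
  Position 6 '(': depth becomes 1
  Position 7 '(': depth becomes 2
  Position 8 ')': depth becomes 1
  Position 9 ')': depth becomes 0
  Position 10 '(': depth becomes 1
  Position 11 ')': depth becomes 0
  Position 12 '(': depth becomes 1
  Position 13 '(': depth becomes 2
  Position 14 '(': depth becomes 3
  Position 15 ')': depth becomes 2
  Position 16 ')': depth becomes 1
  Position 17 ')': depth becomes 0
Maximum depth reached: 3

3


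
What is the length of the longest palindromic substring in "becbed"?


Input: "becbed"
Checking substrings for palindromes:
  No multi-char palindromic substrings found
Longest palindromic substring: "b" with length 1

1


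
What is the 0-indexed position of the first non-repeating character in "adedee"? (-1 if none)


Input: adedee
Character frequencies:
  'a': 1
  'd': 2
  'e': 3
Scanning left to right for freq == 1:
  Position 0 ('a'): unique! => answer = 0

0


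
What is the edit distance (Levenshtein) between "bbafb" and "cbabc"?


Computing edit distance: "bbafb" -> "cbabc"
DP table:
           c    b    a    b    c
      0    1    2    3    4    5
  b   1    1    1    2    3    4
  b   2    2    1    2    2    3
  a   3    3    2    1    2    3
  f   4    4    3    2    2    3
  b   5    5    4    3    2    3
Edit distance = dp[5][5] = 3

3


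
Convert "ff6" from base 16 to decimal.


Input: "ff6" in base 16
Positional expansion:
  Digit 'f' (value 15) x 16^2 = 3840
  Digit 'f' (value 15) x 16^1 = 240
  Digit '6' (value 6) x 16^0 = 6
Sum = 4086

4086


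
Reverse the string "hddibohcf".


Input: hddibohcf
Reading characters right to left:
  Position 8: 'f'
  Position 7: 'c'
  Position 6: 'h'
  Position 5: 'o'
  Position 4: 'b'
  Position 3: 'i'
  Position 2: 'd'
  Position 1: 'd'
  Position 0: 'h'
Reversed: fchobiddh

fchobiddh


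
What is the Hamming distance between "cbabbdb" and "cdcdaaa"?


Comparing "cbabbdb" and "cdcdaaa" position by position:
  Position 0: 'c' vs 'c' => same
  Position 1: 'b' vs 'd' => differ
  Position 2: 'a' vs 'c' => differ
  Position 3: 'b' vs 'd' => differ
  Position 4: 'b' vs 'a' => differ
  Position 5: 'd' vs 'a' => differ
  Position 6: 'b' vs 'a' => differ
Total differences (Hamming distance): 6

6


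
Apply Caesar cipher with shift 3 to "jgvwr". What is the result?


Caesar cipher: shift "jgvwr" by 3
  'j' (pos 9) + 3 = pos 12 = 'm'
  'g' (pos 6) + 3 = pos 9 = 'j'
  'v' (pos 21) + 3 = pos 24 = 'y'
  'w' (pos 22) + 3 = pos 25 = 'z'
  'r' (pos 17) + 3 = pos 20 = 'u'
Result: mjyzu

mjyzu


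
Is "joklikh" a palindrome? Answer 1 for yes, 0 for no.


Input: joklikh
Reversed: hkilkoj
  Compare pos 0 ('j') with pos 6 ('h'): MISMATCH
  Compare pos 1 ('o') with pos 5 ('k'): MISMATCH
  Compare pos 2 ('k') with pos 4 ('i'): MISMATCH
Result: not a palindrome

0


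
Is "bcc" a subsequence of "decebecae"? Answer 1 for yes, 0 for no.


Check if "bcc" is a subsequence of "decebecae"
Greedy scan:
  Position 0 ('d'): no match needed
  Position 1 ('e'): no match needed
  Position 2 ('c'): no match needed
  Position 3 ('e'): no match needed
  Position 4 ('b'): matches sub[0] = 'b'
  Position 5 ('e'): no match needed
  Position 6 ('c'): matches sub[1] = 'c'
  Position 7 ('a'): no match needed
  Position 8 ('e'): no match needed
Only matched 2/3 characters => not a subsequence

0


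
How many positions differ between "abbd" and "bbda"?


Comparing "abbd" and "bbda" position by position:
  Position 0: 'a' vs 'b' => DIFFER
  Position 1: 'b' vs 'b' => same
  Position 2: 'b' vs 'd' => DIFFER
  Position 3: 'd' vs 'a' => DIFFER
Positions that differ: 3

3


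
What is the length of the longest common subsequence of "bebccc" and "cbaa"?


LCS of "bebccc" and "cbaa"
DP table:
           c    b    a    a
      0    0    0    0    0
  b   0    0    1    1    1
  e   0    0    1    1    1
  b   0    0    1    1    1
  c   0    1    1    1    1
  c   0    1    1    1    1
  c   0    1    1    1    1
LCS length = dp[6][4] = 1

1


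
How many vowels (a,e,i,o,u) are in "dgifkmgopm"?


Input: dgifkmgopm
Checking each character:
  'd' at position 0: consonant
  'g' at position 1: consonant
  'i' at position 2: vowel (running total: 1)
  'f' at position 3: consonant
  'k' at position 4: consonant
  'm' at position 5: consonant
  'g' at position 6: consonant
  'o' at position 7: vowel (running total: 2)
  'p' at position 8: consonant
  'm' at position 9: consonant
Total vowels: 2

2


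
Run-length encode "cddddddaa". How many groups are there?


Input: cddddddaa
Scanning for consecutive runs:
  Group 1: 'c' x 1 (positions 0-0)
  Group 2: 'd' x 6 (positions 1-6)
  Group 3: 'a' x 2 (positions 7-8)
Total groups: 3

3


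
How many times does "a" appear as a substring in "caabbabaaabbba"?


Searching for "a" in "caabbabaaabbba"
Scanning each position:
  Position 0: "c" => no
  Position 1: "a" => MATCH
  Position 2: "a" => MATCH
  Position 3: "b" => no
  Position 4: "b" => no
  Position 5: "a" => MATCH
  Position 6: "b" => no
  Position 7: "a" => MATCH
  Position 8: "a" => MATCH
  Position 9: "a" => MATCH
  Position 10: "b" => no
  Position 11: "b" => no
  Position 12: "b" => no
  Position 13: "a" => MATCH
Total occurrences: 7

7


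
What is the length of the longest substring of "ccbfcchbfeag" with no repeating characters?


Input: "ccbfcchbfeag"
Sliding window (track last position of each char):
  Position 0 ('c'): window [0,0] length 1 -- new best
  Position 1 ('c'): repeat (last at 0), move window start to 1
  Position 1 ('c'): window [1,1] length 1
  Position 2 ('b'): window [1,2] length 2 -- new best
  Position 3 ('f'): window [1,3] length 3 -- new best
  Position 4 ('c'): repeat (last at 1), move window start to 2
  Position 4 ('c'): window [2,4] length 3
  Position 5 ('c'): repeat (last at 4), move window start to 5
  Position 5 ('c'): window [5,5] length 1
  Position 6 ('h'): window [5,6] length 2
  Position 7 ('b'): window [5,7] length 3
  Position 8 ('f'): window [5,8] length 4 -- new best
  Position 9 ('e'): window [5,9] length 5 -- new best
  Position 10 ('a'): window [5,10] length 6 -- new best
  Position 11 ('g'): window [5,11] length 7 -- new best
Longest substring with no repeats: "chbfeag" with length 7

7


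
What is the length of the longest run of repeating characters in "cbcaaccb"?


Input: "cbcaaccb"
Scanning for longest run:
  Position 1 ('b'): new char, reset run to 1
  Position 2 ('c'): new char, reset run to 1
  Position 3 ('a'): new char, reset run to 1
  Position 4 ('a'): continues run of 'a', length=2
  Position 5 ('c'): new char, reset run to 1
  Position 6 ('c'): continues run of 'c', length=2
  Position 7 ('b'): new char, reset run to 1
Longest run: 'a' with length 2

2


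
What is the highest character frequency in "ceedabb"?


Input: ceedabb
Character counts:
  'a': 1
  'b': 2
  'c': 1
  'd': 1
  'e': 2
Maximum frequency: 2

2


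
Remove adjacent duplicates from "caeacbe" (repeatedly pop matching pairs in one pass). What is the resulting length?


Input: caeacbe
Stack-based adjacent duplicate removal:
  Read 'c': push. Stack: c
  Read 'a': push. Stack: ca
  Read 'e': push. Stack: cae
  Read 'a': push. Stack: caea
  Read 'c': push. Stack: caeac
  Read 'b': push. Stack: caeacb
  Read 'e': push. Stack: caeacbe
Final stack: "caeacbe" (length 7)

7


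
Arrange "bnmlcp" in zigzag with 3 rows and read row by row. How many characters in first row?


Zigzag "bnmlcp" into 3 rows:
Placing characters:
  'b' => row 0
  'n' => row 1
  'm' => row 2
  'l' => row 1
  'c' => row 0
  'p' => row 1
Rows:
  Row 0: "bc"
  Row 1: "nlp"
  Row 2: "m"
First row length: 2

2


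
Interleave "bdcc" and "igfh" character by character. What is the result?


Interleaving "bdcc" and "igfh":
  Position 0: 'b' from first, 'i' from second => "bi"
  Position 1: 'd' from first, 'g' from second => "dg"
  Position 2: 'c' from first, 'f' from second => "cf"
  Position 3: 'c' from first, 'h' from second => "ch"
Result: bidgcfch

bidgcfch


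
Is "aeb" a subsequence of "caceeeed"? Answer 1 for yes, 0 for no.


Check if "aeb" is a subsequence of "caceeeed"
Greedy scan:
  Position 0 ('c'): no match needed
  Position 1 ('a'): matches sub[0] = 'a'
  Position 2 ('c'): no match needed
  Position 3 ('e'): matches sub[1] = 'e'
  Position 4 ('e'): no match needed
  Position 5 ('e'): no match needed
  Position 6 ('e'): no match needed
  Position 7 ('d'): no match needed
Only matched 2/3 characters => not a subsequence

0


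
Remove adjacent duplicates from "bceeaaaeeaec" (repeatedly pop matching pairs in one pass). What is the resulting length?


Input: bceeaaaeeaec
Stack-based adjacent duplicate removal:
  Read 'b': push. Stack: b
  Read 'c': push. Stack: bc
  Read 'e': push. Stack: bce
  Read 'e': matches stack top 'e' => pop. Stack: bc
  Read 'a': push. Stack: bca
  Read 'a': matches stack top 'a' => pop. Stack: bc
  Read 'a': push. Stack: bca
  Read 'e': push. Stack: bcae
  Read 'e': matches stack top 'e' => pop. Stack: bca
  Read 'a': matches stack top 'a' => pop. Stack: bc
  Read 'e': push. Stack: bce
  Read 'c': push. Stack: bcec
Final stack: "bcec" (length 4)

4


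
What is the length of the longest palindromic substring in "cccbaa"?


Input: "cccbaa"
Checking substrings for palindromes:
  [0:3] "ccc" (len 3) => palindrome
  [0:2] "cc" (len 2) => palindrome
  [1:3] "cc" (len 2) => palindrome
  [4:6] "aa" (len 2) => palindrome
Longest palindromic substring: "ccc" with length 3

3


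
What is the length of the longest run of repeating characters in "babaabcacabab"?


Input: "babaabcacabab"
Scanning for longest run:
  Position 1 ('a'): new char, reset run to 1
  Position 2 ('b'): new char, reset run to 1
  Position 3 ('a'): new char, reset run to 1
  Position 4 ('a'): continues run of 'a', length=2
  Position 5 ('b'): new char, reset run to 1
  Position 6 ('c'): new char, reset run to 1
  Position 7 ('a'): new char, reset run to 1
  Position 8 ('c'): new char, reset run to 1
  Position 9 ('a'): new char, reset run to 1
  Position 10 ('b'): new char, reset run to 1
  Position 11 ('a'): new char, reset run to 1
  Position 12 ('b'): new char, reset run to 1
Longest run: 'a' with length 2

2


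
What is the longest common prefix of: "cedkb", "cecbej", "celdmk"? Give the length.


Words: cedkb, cecbej, celdmk
  Position 0: all 'c' => match
  Position 1: all 'e' => match
  Position 2: ('d', 'c', 'l') => mismatch, stop
LCP = "ce" (length 2)

2


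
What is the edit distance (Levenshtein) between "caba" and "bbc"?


Computing edit distance: "caba" -> "bbc"
DP table:
           b    b    c
      0    1    2    3
  c   1    1    2    2
  a   2    2    2    3
  b   3    2    2    3
  a   4    3    3    3
Edit distance = dp[4][3] = 3

3


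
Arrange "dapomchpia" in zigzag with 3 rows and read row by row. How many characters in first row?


Zigzag "dapomchpia" into 3 rows:
Placing characters:
  'd' => row 0
  'a' => row 1
  'p' => row 2
  'o' => row 1
  'm' => row 0
  'c' => row 1
  'h' => row 2
  'p' => row 1
  'i' => row 0
  'a' => row 1
Rows:
  Row 0: "dmi"
  Row 1: "aocpa"
  Row 2: "ph"
First row length: 3

3


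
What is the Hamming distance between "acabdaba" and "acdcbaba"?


Comparing "acabdaba" and "acdcbaba" position by position:
  Position 0: 'a' vs 'a' => same
  Position 1: 'c' vs 'c' => same
  Position 2: 'a' vs 'd' => differ
  Position 3: 'b' vs 'c' => differ
  Position 4: 'd' vs 'b' => differ
  Position 5: 'a' vs 'a' => same
  Position 6: 'b' vs 'b' => same
  Position 7: 'a' vs 'a' => same
Total differences (Hamming distance): 3

3


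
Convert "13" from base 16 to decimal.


Input: "13" in base 16
Positional expansion:
  Digit '1' (value 1) x 16^1 = 16
  Digit '3' (value 3) x 16^0 = 3
Sum = 19

19


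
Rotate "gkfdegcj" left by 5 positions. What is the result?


Input: "gkfdegcj", rotate left by 5
First 5 characters: "gkfde"
Remaining characters: "gcj"
Concatenate remaining + first: "gcj" + "gkfde" = "gcjgkfde"

gcjgkfde


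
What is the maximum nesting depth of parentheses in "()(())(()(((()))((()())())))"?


Input: "()(())(()(((()))((()())())))"
Tracking depth:
  Position 0 '(': depth becomes 1
  Position 1 ')': depth becomes 0
  Position 2 '(': depth becomes 1
  Position 3 '(': depth becomes 2
  Position 4 ')': depth becomes 1
  Position 5 ')': depth becomes 0
  Position 6 '(': depth becomes 1
  Position 7 '(': depth becomes 2
  Position 8 ')': depth becomes 1
  Position 9 '(': depth becomes 2
  Position 10 '(': depth becomes 3
  Position 11 '(': depth becomes 4
  Position 12 '(': depth becomes 5
  Position 13 ')': depth becomes 4
  Position 14 ')': depth becomes 3
  Position 15 ')': depth becomes 2
  Position 16 '(': depth becomes 3
  Position 17 '(': depth becomes 4
  Position 18 '(': depth becomes 5
  Position 19 ')': depth becomes 4
  Position 20 '(': depth becomes 5
  Position 21 ')': depth becomes 4
  Position 22 ')': depth becomes 3
  Position 23 '(': depth becomes 4
  Position 24 ')': depth becomes 3
  Position 25 ')': depth becomes 2
  Position 26 ')': depth becomes 1
  Position 27 ')': depth becomes 0
Maximum depth reached: 5

5


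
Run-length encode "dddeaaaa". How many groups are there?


Input: dddeaaaa
Scanning for consecutive runs:
  Group 1: 'd' x 3 (positions 0-2)
  Group 2: 'e' x 1 (positions 3-3)
  Group 3: 'a' x 4 (positions 4-7)
Total groups: 3

3


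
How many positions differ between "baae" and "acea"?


Comparing "baae" and "acea" position by position:
  Position 0: 'b' vs 'a' => DIFFER
  Position 1: 'a' vs 'c' => DIFFER
  Position 2: 'a' vs 'e' => DIFFER
  Position 3: 'e' vs 'a' => DIFFER
Positions that differ: 4

4


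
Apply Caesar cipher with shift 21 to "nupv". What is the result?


Caesar cipher: shift "nupv" by 21
  'n' (pos 13) + 21 = pos 8 = 'i'
  'u' (pos 20) + 21 = pos 15 = 'p'
  'p' (pos 15) + 21 = pos 10 = 'k'
  'v' (pos 21) + 21 = pos 16 = 'q'
Result: ipkq

ipkq


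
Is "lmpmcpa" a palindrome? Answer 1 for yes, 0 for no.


Input: lmpmcpa
Reversed: apcmpml
  Compare pos 0 ('l') with pos 6 ('a'): MISMATCH
  Compare pos 1 ('m') with pos 5 ('p'): MISMATCH
  Compare pos 2 ('p') with pos 4 ('c'): MISMATCH
Result: not a palindrome

0


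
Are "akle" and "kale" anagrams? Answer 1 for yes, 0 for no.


Strings: "akle", "kale"
Sorted first:  aekl
Sorted second: aekl
Sorted forms match => anagrams

1


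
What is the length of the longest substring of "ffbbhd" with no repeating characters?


Input: "ffbbhd"
Sliding window (track last position of each char):
  Position 0 ('f'): window [0,0] length 1 -- new best
  Position 1 ('f'): repeat (last at 0), move window start to 1
  Position 1 ('f'): window [1,1] length 1
  Position 2 ('b'): window [1,2] length 2 -- new best
  Position 3 ('b'): repeat (last at 2), move window start to 3
  Position 3 ('b'): window [3,3] length 1
  Position 4 ('h'): window [3,4] length 2
  Position 5 ('d'): window [3,5] length 3 -- new best
Longest substring with no repeats: "bhd" with length 3

3


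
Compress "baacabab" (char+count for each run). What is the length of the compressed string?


Input: baacabab
Runs:
  'b' x 1 => "b1"
  'a' x 2 => "a2"
  'c' x 1 => "c1"
  'a' x 1 => "a1"
  'b' x 1 => "b1"
  'a' x 1 => "a1"
  'b' x 1 => "b1"
Compressed: "b1a2c1a1b1a1b1"
Compressed length: 14

14


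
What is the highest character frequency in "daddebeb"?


Input: daddebeb
Character counts:
  'a': 1
  'b': 2
  'd': 3
  'e': 2
Maximum frequency: 3

3


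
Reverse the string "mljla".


Input: mljla
Reading characters right to left:
  Position 4: 'a'
  Position 3: 'l'
  Position 2: 'j'
  Position 1: 'l'
  Position 0: 'm'
Reversed: aljlm

aljlm


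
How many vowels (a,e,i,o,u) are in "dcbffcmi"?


Input: dcbffcmi
Checking each character:
  'd' at position 0: consonant
  'c' at position 1: consonant
  'b' at position 2: consonant
  'f' at position 3: consonant
  'f' at position 4: consonant
  'c' at position 5: consonant
  'm' at position 6: consonant
  'i' at position 7: vowel (running total: 1)
Total vowels: 1

1


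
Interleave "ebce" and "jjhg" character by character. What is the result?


Interleaving "ebce" and "jjhg":
  Position 0: 'e' from first, 'j' from second => "ej"
  Position 1: 'b' from first, 'j' from second => "bj"
  Position 2: 'c' from first, 'h' from second => "ch"
  Position 3: 'e' from first, 'g' from second => "eg"
Result: ejbjcheg

ejbjcheg


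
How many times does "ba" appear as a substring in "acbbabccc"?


Searching for "ba" in "acbbabccc"
Scanning each position:
  Position 0: "ac" => no
  Position 1: "cb" => no
  Position 2: "bb" => no
  Position 3: "ba" => MATCH
  Position 4: "ab" => no
  Position 5: "bc" => no
  Position 6: "cc" => no
  Position 7: "cc" => no
Total occurrences: 1

1


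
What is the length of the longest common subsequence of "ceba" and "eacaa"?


LCS of "ceba" and "eacaa"
DP table:
           e    a    c    a    a
      0    0    0    0    0    0
  c   0    0    0    1    1    1
  e   0    1    1    1    1    1
  b   0    1    1    1    1    1
  a   0    1    2    2    2    2
LCS length = dp[4][5] = 2

2


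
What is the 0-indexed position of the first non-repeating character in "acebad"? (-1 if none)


Input: acebad
Character frequencies:
  'a': 2
  'b': 1
  'c': 1
  'd': 1
  'e': 1
Scanning left to right for freq == 1:
  Position 0 ('a'): freq=2, skip
  Position 1 ('c'): unique! => answer = 1

1


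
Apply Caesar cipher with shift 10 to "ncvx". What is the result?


Caesar cipher: shift "ncvx" by 10
  'n' (pos 13) + 10 = pos 23 = 'x'
  'c' (pos 2) + 10 = pos 12 = 'm'
  'v' (pos 21) + 10 = pos 5 = 'f'
  'x' (pos 23) + 10 = pos 7 = 'h'
Result: xmfh

xmfh


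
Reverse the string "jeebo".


Input: jeebo
Reading characters right to left:
  Position 4: 'o'
  Position 3: 'b'
  Position 2: 'e'
  Position 1: 'e'
  Position 0: 'j'
Reversed: obeej

obeej


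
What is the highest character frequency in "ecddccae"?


Input: ecddccae
Character counts:
  'a': 1
  'c': 3
  'd': 2
  'e': 2
Maximum frequency: 3

3


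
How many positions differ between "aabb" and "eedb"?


Comparing "aabb" and "eedb" position by position:
  Position 0: 'a' vs 'e' => DIFFER
  Position 1: 'a' vs 'e' => DIFFER
  Position 2: 'b' vs 'd' => DIFFER
  Position 3: 'b' vs 'b' => same
Positions that differ: 3

3


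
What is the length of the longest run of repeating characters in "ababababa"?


Input: "ababababa"
Scanning for longest run:
  Position 1 ('b'): new char, reset run to 1
  Position 2 ('a'): new char, reset run to 1
  Position 3 ('b'): new char, reset run to 1
  Position 4 ('a'): new char, reset run to 1
  Position 5 ('b'): new char, reset run to 1
  Position 6 ('a'): new char, reset run to 1
  Position 7 ('b'): new char, reset run to 1
  Position 8 ('a'): new char, reset run to 1
Longest run: 'a' with length 1

1


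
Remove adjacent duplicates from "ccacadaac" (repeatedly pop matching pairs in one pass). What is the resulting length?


Input: ccacadaac
Stack-based adjacent duplicate removal:
  Read 'c': push. Stack: c
  Read 'c': matches stack top 'c' => pop. Stack: (empty)
  Read 'a': push. Stack: a
  Read 'c': push. Stack: ac
  Read 'a': push. Stack: aca
  Read 'd': push. Stack: acad
  Read 'a': push. Stack: acada
  Read 'a': matches stack top 'a' => pop. Stack: acad
  Read 'c': push. Stack: acadc
Final stack: "acadc" (length 5)

5


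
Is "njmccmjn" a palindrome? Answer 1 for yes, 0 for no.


Input: njmccmjn
Reversed: njmccmjn
  Compare pos 0 ('n') with pos 7 ('n'): match
  Compare pos 1 ('j') with pos 6 ('j'): match
  Compare pos 2 ('m') with pos 5 ('m'): match
  Compare pos 3 ('c') with pos 4 ('c'): match
Result: palindrome

1


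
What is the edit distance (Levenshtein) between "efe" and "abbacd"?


Computing edit distance: "efe" -> "abbacd"
DP table:
           a    b    b    a    c    d
      0    1    2    3    4    5    6
  e   1    1    2    3    4    5    6
  f   2    2    2    3    4    5    6
  e   3    3    3    3    4    5    6
Edit distance = dp[3][6] = 6

6


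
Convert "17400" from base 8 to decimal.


Input: "17400" in base 8
Positional expansion:
  Digit '1' (value 1) x 8^4 = 4096
  Digit '7' (value 7) x 8^3 = 3584
  Digit '4' (value 4) x 8^2 = 256
  Digit '0' (value 0) x 8^1 = 0
  Digit '0' (value 0) x 8^0 = 0
Sum = 7936

7936
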